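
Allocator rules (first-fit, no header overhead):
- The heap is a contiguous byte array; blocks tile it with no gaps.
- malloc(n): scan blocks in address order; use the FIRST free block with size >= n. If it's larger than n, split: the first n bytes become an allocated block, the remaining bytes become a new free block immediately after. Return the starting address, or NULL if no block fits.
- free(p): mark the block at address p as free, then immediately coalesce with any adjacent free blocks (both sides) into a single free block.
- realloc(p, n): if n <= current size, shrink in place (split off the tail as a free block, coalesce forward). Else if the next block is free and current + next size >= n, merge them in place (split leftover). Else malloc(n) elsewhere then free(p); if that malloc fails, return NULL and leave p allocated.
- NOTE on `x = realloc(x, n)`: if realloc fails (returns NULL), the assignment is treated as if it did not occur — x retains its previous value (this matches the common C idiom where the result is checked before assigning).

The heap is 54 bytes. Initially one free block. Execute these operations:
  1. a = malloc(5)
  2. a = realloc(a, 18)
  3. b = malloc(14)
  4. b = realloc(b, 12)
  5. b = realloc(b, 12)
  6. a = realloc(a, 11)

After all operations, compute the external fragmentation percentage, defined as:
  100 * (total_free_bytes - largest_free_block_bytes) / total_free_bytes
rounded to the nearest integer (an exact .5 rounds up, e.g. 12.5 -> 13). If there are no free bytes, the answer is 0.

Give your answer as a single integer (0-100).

Answer: 23

Derivation:
Op 1: a = malloc(5) -> a = 0; heap: [0-4 ALLOC][5-53 FREE]
Op 2: a = realloc(a, 18) -> a = 0; heap: [0-17 ALLOC][18-53 FREE]
Op 3: b = malloc(14) -> b = 18; heap: [0-17 ALLOC][18-31 ALLOC][32-53 FREE]
Op 4: b = realloc(b, 12) -> b = 18; heap: [0-17 ALLOC][18-29 ALLOC][30-53 FREE]
Op 5: b = realloc(b, 12) -> b = 18; heap: [0-17 ALLOC][18-29 ALLOC][30-53 FREE]
Op 6: a = realloc(a, 11) -> a = 0; heap: [0-10 ALLOC][11-17 FREE][18-29 ALLOC][30-53 FREE]
Free blocks: [7 24] total_free=31 largest=24 -> 100*(31-24)/31 = 700/31 ≈ 22.581 -> rounds to 23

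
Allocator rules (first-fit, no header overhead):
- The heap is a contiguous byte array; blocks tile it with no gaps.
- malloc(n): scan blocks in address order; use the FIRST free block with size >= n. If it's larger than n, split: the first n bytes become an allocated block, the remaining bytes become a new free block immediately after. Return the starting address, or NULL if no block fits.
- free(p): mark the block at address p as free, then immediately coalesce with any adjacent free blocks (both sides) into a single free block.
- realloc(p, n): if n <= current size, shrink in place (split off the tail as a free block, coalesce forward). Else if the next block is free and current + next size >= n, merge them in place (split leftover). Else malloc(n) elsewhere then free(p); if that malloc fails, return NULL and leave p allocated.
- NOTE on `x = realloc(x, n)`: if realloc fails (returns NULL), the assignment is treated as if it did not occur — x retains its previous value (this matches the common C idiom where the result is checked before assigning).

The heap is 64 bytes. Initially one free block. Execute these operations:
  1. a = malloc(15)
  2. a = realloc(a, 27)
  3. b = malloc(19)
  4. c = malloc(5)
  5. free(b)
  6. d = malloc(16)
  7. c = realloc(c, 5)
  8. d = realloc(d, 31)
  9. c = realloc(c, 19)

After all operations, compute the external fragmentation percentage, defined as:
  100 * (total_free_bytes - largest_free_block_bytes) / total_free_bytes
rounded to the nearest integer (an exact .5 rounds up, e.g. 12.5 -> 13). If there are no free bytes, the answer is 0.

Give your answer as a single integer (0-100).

Answer: 19

Derivation:
Op 1: a = malloc(15) -> a = 0; heap: [0-14 ALLOC][15-63 FREE]
Op 2: a = realloc(a, 27) -> a = 0; heap: [0-26 ALLOC][27-63 FREE]
Op 3: b = malloc(19) -> b = 27; heap: [0-26 ALLOC][27-45 ALLOC][46-63 FREE]
Op 4: c = malloc(5) -> c = 46; heap: [0-26 ALLOC][27-45 ALLOC][46-50 ALLOC][51-63 FREE]
Op 5: free(b) -> (freed b); heap: [0-26 ALLOC][27-45 FREE][46-50 ALLOC][51-63 FREE]
Op 6: d = malloc(16) -> d = 27; heap: [0-26 ALLOC][27-42 ALLOC][43-45 FREE][46-50 ALLOC][51-63 FREE]
Op 7: c = realloc(c, 5) -> c = 46; heap: [0-26 ALLOC][27-42 ALLOC][43-45 FREE][46-50 ALLOC][51-63 FREE]
Op 8: d = realloc(d, 31) -> NULL (d unchanged); heap: [0-26 ALLOC][27-42 ALLOC][43-45 FREE][46-50 ALLOC][51-63 FREE]
Op 9: c = realloc(c, 19) -> NULL (c unchanged); heap: [0-26 ALLOC][27-42 ALLOC][43-45 FREE][46-50 ALLOC][51-63 FREE]
Free blocks: [3 13] total_free=16 largest=13 -> 100*(16-13)/16 = 300/16 = 18.75 -> rounds to 19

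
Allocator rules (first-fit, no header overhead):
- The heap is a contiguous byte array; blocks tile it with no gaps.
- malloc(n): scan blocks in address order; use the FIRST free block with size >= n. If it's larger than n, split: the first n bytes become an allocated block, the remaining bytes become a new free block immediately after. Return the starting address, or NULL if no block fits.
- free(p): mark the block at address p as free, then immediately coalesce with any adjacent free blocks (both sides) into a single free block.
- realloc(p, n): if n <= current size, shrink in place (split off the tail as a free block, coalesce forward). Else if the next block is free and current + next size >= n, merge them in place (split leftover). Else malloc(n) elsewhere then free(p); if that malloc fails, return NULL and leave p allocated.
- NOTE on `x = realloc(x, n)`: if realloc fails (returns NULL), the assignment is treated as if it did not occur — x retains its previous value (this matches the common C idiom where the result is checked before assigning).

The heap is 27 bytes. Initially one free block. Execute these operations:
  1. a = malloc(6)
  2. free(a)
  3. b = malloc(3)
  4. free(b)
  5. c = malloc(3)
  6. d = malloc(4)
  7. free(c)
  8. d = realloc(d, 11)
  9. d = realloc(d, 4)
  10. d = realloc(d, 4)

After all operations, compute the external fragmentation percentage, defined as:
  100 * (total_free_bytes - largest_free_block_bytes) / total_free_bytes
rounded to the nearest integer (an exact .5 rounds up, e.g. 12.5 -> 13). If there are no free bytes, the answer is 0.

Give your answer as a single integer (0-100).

Op 1: a = malloc(6) -> a = 0; heap: [0-5 ALLOC][6-26 FREE]
Op 2: free(a) -> (freed a); heap: [0-26 FREE]
Op 3: b = malloc(3) -> b = 0; heap: [0-2 ALLOC][3-26 FREE]
Op 4: free(b) -> (freed b); heap: [0-26 FREE]
Op 5: c = malloc(3) -> c = 0; heap: [0-2 ALLOC][3-26 FREE]
Op 6: d = malloc(4) -> d = 3; heap: [0-2 ALLOC][3-6 ALLOC][7-26 FREE]
Op 7: free(c) -> (freed c); heap: [0-2 FREE][3-6 ALLOC][7-26 FREE]
Op 8: d = realloc(d, 11) -> d = 3; heap: [0-2 FREE][3-13 ALLOC][14-26 FREE]
Op 9: d = realloc(d, 4) -> d = 3; heap: [0-2 FREE][3-6 ALLOC][7-26 FREE]
Op 10: d = realloc(d, 4) -> d = 3; heap: [0-2 FREE][3-6 ALLOC][7-26 FREE]
Free blocks: [3 20] total_free=23 largest=20 -> 100*(23-20)/23 = 300/23 ≈ 13.043 -> rounds to 13

Answer: 13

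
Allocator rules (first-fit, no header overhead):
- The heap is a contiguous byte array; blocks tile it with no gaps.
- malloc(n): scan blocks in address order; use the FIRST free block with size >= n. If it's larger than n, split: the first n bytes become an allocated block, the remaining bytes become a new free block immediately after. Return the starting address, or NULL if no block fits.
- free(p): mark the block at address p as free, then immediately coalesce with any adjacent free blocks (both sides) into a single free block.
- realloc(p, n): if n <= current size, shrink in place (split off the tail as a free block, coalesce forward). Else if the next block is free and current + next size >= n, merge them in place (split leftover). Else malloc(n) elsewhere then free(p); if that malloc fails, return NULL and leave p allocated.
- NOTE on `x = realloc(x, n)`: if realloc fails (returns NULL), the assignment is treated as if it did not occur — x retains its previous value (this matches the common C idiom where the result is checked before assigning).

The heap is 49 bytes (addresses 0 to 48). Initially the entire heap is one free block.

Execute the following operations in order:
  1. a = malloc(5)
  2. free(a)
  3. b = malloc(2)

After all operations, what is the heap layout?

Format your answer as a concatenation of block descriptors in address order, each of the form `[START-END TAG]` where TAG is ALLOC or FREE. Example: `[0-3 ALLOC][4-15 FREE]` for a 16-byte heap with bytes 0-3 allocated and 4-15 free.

Op 1: a = malloc(5) -> a = 0; heap: [0-4 ALLOC][5-48 FREE]
Op 2: free(a) -> (freed a); heap: [0-48 FREE]
Op 3: b = malloc(2) -> b = 0; heap: [0-1 ALLOC][2-48 FREE]

Answer: [0-1 ALLOC][2-48 FREE]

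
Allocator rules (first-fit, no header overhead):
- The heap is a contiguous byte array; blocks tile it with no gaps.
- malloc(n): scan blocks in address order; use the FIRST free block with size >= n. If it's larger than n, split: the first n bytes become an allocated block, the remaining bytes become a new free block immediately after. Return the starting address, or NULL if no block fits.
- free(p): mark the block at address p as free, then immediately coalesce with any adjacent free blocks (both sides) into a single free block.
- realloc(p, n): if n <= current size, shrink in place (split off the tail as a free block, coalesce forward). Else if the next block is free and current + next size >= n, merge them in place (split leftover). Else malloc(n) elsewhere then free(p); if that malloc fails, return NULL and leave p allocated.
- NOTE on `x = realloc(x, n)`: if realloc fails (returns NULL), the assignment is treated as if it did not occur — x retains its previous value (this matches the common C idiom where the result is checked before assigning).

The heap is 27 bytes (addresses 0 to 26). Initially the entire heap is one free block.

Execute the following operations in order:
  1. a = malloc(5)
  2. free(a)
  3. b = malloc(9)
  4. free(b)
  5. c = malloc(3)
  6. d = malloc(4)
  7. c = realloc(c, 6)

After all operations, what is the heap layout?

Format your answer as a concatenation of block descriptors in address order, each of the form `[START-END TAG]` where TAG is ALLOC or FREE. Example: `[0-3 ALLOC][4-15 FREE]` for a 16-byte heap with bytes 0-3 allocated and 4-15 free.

Answer: [0-2 FREE][3-6 ALLOC][7-12 ALLOC][13-26 FREE]

Derivation:
Op 1: a = malloc(5) -> a = 0; heap: [0-4 ALLOC][5-26 FREE]
Op 2: free(a) -> (freed a); heap: [0-26 FREE]
Op 3: b = malloc(9) -> b = 0; heap: [0-8 ALLOC][9-26 FREE]
Op 4: free(b) -> (freed b); heap: [0-26 FREE]
Op 5: c = malloc(3) -> c = 0; heap: [0-2 ALLOC][3-26 FREE]
Op 6: d = malloc(4) -> d = 3; heap: [0-2 ALLOC][3-6 ALLOC][7-26 FREE]
Op 7: c = realloc(c, 6) -> c = 7; heap: [0-2 FREE][3-6 ALLOC][7-12 ALLOC][13-26 FREE]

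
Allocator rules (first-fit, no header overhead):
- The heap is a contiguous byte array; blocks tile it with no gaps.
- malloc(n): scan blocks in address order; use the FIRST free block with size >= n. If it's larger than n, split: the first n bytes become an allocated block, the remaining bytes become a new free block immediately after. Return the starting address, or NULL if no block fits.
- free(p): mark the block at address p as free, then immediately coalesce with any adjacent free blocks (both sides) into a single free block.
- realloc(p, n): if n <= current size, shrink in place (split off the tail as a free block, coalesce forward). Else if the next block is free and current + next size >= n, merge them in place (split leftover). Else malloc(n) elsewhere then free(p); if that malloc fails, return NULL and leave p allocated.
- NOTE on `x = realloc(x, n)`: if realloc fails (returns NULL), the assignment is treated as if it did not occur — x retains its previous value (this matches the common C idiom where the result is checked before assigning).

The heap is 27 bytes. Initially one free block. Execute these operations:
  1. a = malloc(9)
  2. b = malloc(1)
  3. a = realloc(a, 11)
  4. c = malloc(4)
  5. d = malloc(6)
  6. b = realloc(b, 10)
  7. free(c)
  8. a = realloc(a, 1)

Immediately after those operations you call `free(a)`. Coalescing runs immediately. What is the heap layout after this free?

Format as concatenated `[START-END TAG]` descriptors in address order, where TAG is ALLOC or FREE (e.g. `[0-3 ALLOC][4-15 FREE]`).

Op 1: a = malloc(9) -> a = 0; heap: [0-8 ALLOC][9-26 FREE]
Op 2: b = malloc(1) -> b = 9; heap: [0-8 ALLOC][9-9 ALLOC][10-26 FREE]
Op 3: a = realloc(a, 11) -> a = 10; heap: [0-8 FREE][9-9 ALLOC][10-20 ALLOC][21-26 FREE]
Op 4: c = malloc(4) -> c = 0; heap: [0-3 ALLOC][4-8 FREE][9-9 ALLOC][10-20 ALLOC][21-26 FREE]
Op 5: d = malloc(6) -> d = 21; heap: [0-3 ALLOC][4-8 FREE][9-9 ALLOC][10-20 ALLOC][21-26 ALLOC]
Op 6: b = realloc(b, 10) -> NULL (b unchanged); heap: [0-3 ALLOC][4-8 FREE][9-9 ALLOC][10-20 ALLOC][21-26 ALLOC]
Op 7: free(c) -> (freed c); heap: [0-8 FREE][9-9 ALLOC][10-20 ALLOC][21-26 ALLOC]
Op 8: a = realloc(a, 1) -> a = 10; heap: [0-8 FREE][9-9 ALLOC][10-10 ALLOC][11-20 FREE][21-26 ALLOC]
free(a): a = 10 -> block [10-10 ALLOC]; mark free, coalesce with adjacent free neighbors -> [0-8 FREE][9-9 ALLOC][10-20 FREE][21-26 ALLOC]

Answer: [0-8 FREE][9-9 ALLOC][10-20 FREE][21-26 ALLOC]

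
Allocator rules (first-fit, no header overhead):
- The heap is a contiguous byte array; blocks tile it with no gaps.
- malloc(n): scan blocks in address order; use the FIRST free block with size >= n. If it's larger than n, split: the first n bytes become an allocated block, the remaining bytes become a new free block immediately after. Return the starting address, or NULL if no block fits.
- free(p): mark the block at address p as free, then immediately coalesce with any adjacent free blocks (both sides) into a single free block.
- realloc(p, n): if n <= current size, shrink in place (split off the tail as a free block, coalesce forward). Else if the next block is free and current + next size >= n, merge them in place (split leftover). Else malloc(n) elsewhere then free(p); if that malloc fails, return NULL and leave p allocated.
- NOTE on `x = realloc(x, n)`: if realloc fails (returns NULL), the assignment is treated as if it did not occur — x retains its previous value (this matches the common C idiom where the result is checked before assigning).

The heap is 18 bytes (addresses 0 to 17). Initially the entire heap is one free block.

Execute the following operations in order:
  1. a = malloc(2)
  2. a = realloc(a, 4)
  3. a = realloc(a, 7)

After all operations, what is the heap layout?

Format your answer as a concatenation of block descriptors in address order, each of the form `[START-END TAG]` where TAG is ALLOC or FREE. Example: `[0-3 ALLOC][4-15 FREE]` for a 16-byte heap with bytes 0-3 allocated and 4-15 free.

Answer: [0-6 ALLOC][7-17 FREE]

Derivation:
Op 1: a = malloc(2) -> a = 0; heap: [0-1 ALLOC][2-17 FREE]
Op 2: a = realloc(a, 4) -> a = 0; heap: [0-3 ALLOC][4-17 FREE]
Op 3: a = realloc(a, 7) -> a = 0; heap: [0-6 ALLOC][7-17 FREE]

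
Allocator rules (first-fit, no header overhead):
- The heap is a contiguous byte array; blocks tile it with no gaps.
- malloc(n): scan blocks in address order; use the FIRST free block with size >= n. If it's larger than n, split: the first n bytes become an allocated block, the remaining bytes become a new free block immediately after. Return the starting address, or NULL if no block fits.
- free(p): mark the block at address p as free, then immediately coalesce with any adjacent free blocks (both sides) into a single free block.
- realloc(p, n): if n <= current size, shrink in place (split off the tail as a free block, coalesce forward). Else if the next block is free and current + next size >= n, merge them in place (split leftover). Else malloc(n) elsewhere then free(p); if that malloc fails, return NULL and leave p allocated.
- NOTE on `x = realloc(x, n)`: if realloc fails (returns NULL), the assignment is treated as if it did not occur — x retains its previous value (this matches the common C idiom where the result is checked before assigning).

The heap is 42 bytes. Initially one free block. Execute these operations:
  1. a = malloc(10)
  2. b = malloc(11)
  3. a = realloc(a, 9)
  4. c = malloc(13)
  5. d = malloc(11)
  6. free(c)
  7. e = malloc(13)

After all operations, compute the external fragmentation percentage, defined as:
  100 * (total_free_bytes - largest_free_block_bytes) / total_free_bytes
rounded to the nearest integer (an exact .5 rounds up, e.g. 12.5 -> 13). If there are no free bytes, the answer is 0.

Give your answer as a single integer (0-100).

Op 1: a = malloc(10) -> a = 0; heap: [0-9 ALLOC][10-41 FREE]
Op 2: b = malloc(11) -> b = 10; heap: [0-9 ALLOC][10-20 ALLOC][21-41 FREE]
Op 3: a = realloc(a, 9) -> a = 0; heap: [0-8 ALLOC][9-9 FREE][10-20 ALLOC][21-41 FREE]
Op 4: c = malloc(13) -> c = 21; heap: [0-8 ALLOC][9-9 FREE][10-20 ALLOC][21-33 ALLOC][34-41 FREE]
Op 5: d = malloc(11) -> d = NULL; heap: [0-8 ALLOC][9-9 FREE][10-20 ALLOC][21-33 ALLOC][34-41 FREE]
Op 6: free(c) -> (freed c); heap: [0-8 ALLOC][9-9 FREE][10-20 ALLOC][21-41 FREE]
Op 7: e = malloc(13) -> e = 21; heap: [0-8 ALLOC][9-9 FREE][10-20 ALLOC][21-33 ALLOC][34-41 FREE]
Free blocks: [1 8] total_free=9 largest=8 -> 100*(9-8)/9 = 100/9 ≈ 11.111 -> rounds to 11

Answer: 11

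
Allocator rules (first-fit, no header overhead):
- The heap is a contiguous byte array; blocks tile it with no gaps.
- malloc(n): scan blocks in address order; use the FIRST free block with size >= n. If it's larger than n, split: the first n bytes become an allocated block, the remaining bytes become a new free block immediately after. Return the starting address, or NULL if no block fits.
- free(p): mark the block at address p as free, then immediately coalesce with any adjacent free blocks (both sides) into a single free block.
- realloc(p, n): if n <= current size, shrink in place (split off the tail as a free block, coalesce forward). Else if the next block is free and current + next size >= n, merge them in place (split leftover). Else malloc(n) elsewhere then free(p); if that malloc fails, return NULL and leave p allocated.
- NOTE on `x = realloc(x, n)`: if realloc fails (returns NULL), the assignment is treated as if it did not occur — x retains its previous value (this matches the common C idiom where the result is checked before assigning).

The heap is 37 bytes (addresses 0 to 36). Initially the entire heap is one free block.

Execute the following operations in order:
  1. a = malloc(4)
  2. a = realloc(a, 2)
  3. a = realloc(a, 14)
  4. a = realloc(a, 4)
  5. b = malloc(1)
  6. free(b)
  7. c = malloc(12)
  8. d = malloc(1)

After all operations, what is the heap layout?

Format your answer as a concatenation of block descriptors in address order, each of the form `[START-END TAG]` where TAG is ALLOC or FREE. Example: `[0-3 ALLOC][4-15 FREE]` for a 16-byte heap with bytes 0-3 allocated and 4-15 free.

Answer: [0-3 ALLOC][4-15 ALLOC][16-16 ALLOC][17-36 FREE]

Derivation:
Op 1: a = malloc(4) -> a = 0; heap: [0-3 ALLOC][4-36 FREE]
Op 2: a = realloc(a, 2) -> a = 0; heap: [0-1 ALLOC][2-36 FREE]
Op 3: a = realloc(a, 14) -> a = 0; heap: [0-13 ALLOC][14-36 FREE]
Op 4: a = realloc(a, 4) -> a = 0; heap: [0-3 ALLOC][4-36 FREE]
Op 5: b = malloc(1) -> b = 4; heap: [0-3 ALLOC][4-4 ALLOC][5-36 FREE]
Op 6: free(b) -> (freed b); heap: [0-3 ALLOC][4-36 FREE]
Op 7: c = malloc(12) -> c = 4; heap: [0-3 ALLOC][4-15 ALLOC][16-36 FREE]
Op 8: d = malloc(1) -> d = 16; heap: [0-3 ALLOC][4-15 ALLOC][16-16 ALLOC][17-36 FREE]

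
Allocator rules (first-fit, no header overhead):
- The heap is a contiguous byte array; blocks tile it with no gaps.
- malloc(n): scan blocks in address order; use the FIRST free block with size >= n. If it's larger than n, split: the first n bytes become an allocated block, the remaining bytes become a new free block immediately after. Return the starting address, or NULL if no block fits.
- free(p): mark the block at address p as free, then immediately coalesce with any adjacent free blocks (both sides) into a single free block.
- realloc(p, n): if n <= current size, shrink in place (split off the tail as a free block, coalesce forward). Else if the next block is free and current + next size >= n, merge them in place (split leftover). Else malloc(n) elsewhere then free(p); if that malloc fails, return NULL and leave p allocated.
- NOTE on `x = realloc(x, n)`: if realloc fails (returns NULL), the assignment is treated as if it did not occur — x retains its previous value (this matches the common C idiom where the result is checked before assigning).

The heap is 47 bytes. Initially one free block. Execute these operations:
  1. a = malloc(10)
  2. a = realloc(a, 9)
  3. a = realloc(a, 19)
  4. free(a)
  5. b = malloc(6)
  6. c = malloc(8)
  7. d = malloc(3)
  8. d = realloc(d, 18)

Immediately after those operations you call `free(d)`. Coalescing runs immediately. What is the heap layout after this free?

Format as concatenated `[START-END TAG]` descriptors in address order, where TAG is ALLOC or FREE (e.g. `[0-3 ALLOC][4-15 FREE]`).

Op 1: a = malloc(10) -> a = 0; heap: [0-9 ALLOC][10-46 FREE]
Op 2: a = realloc(a, 9) -> a = 0; heap: [0-8 ALLOC][9-46 FREE]
Op 3: a = realloc(a, 19) -> a = 0; heap: [0-18 ALLOC][19-46 FREE]
Op 4: free(a) -> (freed a); heap: [0-46 FREE]
Op 5: b = malloc(6) -> b = 0; heap: [0-5 ALLOC][6-46 FREE]
Op 6: c = malloc(8) -> c = 6; heap: [0-5 ALLOC][6-13 ALLOC][14-46 FREE]
Op 7: d = malloc(3) -> d = 14; heap: [0-5 ALLOC][6-13 ALLOC][14-16 ALLOC][17-46 FREE]
Op 8: d = realloc(d, 18) -> d = 14; heap: [0-5 ALLOC][6-13 ALLOC][14-31 ALLOC][32-46 FREE]
free(d): d = 14 -> block [14-31 ALLOC]; mark free, coalesce with adjacent free neighbors -> [0-5 ALLOC][6-13 ALLOC][14-46 FREE]

Answer: [0-5 ALLOC][6-13 ALLOC][14-46 FREE]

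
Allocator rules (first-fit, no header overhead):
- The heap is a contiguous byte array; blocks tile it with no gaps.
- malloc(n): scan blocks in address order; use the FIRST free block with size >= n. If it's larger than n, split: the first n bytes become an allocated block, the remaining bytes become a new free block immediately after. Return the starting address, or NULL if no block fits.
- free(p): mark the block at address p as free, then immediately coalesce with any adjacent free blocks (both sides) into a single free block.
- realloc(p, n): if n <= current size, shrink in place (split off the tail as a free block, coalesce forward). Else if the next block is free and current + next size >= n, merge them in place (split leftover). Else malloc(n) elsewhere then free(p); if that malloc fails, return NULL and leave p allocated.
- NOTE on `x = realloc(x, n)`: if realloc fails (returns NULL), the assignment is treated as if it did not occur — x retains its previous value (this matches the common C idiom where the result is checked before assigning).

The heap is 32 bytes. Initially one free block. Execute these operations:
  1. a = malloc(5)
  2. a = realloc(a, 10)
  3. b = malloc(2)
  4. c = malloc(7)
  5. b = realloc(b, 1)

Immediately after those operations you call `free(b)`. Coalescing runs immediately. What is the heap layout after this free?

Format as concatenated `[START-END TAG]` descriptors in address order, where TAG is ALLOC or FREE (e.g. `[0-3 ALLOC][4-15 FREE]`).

Answer: [0-9 ALLOC][10-11 FREE][12-18 ALLOC][19-31 FREE]

Derivation:
Op 1: a = malloc(5) -> a = 0; heap: [0-4 ALLOC][5-31 FREE]
Op 2: a = realloc(a, 10) -> a = 0; heap: [0-9 ALLOC][10-31 FREE]
Op 3: b = malloc(2) -> b = 10; heap: [0-9 ALLOC][10-11 ALLOC][12-31 FREE]
Op 4: c = malloc(7) -> c = 12; heap: [0-9 ALLOC][10-11 ALLOC][12-18 ALLOC][19-31 FREE]
Op 5: b = realloc(b, 1) -> b = 10; heap: [0-9 ALLOC][10-10 ALLOC][11-11 FREE][12-18 ALLOC][19-31 FREE]
free(b): b = 10 -> block [10-10 ALLOC]; mark free, coalesce with adjacent free neighbors -> [0-9 ALLOC][10-11 FREE][12-18 ALLOC][19-31 FREE]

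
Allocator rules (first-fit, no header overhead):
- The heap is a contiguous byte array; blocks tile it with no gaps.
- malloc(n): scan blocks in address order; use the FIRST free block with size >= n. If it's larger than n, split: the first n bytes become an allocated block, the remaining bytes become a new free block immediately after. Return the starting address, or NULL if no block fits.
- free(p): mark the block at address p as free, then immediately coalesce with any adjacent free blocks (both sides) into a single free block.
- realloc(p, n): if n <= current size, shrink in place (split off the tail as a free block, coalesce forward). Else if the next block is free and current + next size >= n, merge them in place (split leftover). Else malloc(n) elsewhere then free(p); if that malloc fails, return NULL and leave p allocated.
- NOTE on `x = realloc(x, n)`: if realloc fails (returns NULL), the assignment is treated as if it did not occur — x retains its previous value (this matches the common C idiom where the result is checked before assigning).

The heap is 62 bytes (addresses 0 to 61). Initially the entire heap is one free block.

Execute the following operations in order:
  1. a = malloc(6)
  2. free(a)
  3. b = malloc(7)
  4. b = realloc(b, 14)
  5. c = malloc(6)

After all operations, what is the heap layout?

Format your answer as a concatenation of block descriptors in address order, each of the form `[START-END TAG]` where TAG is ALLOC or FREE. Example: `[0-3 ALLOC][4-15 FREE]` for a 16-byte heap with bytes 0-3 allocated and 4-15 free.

Answer: [0-13 ALLOC][14-19 ALLOC][20-61 FREE]

Derivation:
Op 1: a = malloc(6) -> a = 0; heap: [0-5 ALLOC][6-61 FREE]
Op 2: free(a) -> (freed a); heap: [0-61 FREE]
Op 3: b = malloc(7) -> b = 0; heap: [0-6 ALLOC][7-61 FREE]
Op 4: b = realloc(b, 14) -> b = 0; heap: [0-13 ALLOC][14-61 FREE]
Op 5: c = malloc(6) -> c = 14; heap: [0-13 ALLOC][14-19 ALLOC][20-61 FREE]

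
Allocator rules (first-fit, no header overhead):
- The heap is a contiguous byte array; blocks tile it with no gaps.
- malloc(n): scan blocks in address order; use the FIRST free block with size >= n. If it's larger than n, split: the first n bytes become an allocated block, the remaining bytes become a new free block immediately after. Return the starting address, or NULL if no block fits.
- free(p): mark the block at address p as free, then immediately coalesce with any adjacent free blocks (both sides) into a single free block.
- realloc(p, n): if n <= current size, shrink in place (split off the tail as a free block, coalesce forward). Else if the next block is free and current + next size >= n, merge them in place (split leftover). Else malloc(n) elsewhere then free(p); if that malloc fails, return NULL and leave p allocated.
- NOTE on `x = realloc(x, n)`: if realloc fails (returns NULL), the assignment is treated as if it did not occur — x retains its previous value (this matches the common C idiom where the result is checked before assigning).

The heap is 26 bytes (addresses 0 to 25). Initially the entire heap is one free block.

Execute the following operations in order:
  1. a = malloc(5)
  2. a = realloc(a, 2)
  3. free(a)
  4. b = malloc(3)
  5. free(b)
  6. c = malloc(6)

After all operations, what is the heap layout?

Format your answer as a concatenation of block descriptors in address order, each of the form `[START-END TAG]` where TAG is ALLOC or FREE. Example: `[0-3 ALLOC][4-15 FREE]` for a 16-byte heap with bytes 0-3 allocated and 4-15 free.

Answer: [0-5 ALLOC][6-25 FREE]

Derivation:
Op 1: a = malloc(5) -> a = 0; heap: [0-4 ALLOC][5-25 FREE]
Op 2: a = realloc(a, 2) -> a = 0; heap: [0-1 ALLOC][2-25 FREE]
Op 3: free(a) -> (freed a); heap: [0-25 FREE]
Op 4: b = malloc(3) -> b = 0; heap: [0-2 ALLOC][3-25 FREE]
Op 5: free(b) -> (freed b); heap: [0-25 FREE]
Op 6: c = malloc(6) -> c = 0; heap: [0-5 ALLOC][6-25 FREE]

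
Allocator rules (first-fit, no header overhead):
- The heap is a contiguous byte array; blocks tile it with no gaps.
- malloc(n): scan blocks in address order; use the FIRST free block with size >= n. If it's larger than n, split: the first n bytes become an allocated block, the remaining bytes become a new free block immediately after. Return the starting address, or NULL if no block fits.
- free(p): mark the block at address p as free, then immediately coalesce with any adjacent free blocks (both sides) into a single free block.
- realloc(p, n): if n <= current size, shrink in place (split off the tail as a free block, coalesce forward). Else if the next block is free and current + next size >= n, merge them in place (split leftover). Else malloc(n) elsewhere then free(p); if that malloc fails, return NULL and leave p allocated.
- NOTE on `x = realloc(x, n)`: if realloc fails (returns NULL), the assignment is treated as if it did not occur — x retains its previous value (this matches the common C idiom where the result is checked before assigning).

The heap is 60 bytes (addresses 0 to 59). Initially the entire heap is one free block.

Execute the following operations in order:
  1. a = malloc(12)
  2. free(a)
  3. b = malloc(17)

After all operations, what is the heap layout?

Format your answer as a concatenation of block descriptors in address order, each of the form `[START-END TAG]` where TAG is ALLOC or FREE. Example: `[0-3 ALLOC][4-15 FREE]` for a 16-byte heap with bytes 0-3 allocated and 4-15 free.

Answer: [0-16 ALLOC][17-59 FREE]

Derivation:
Op 1: a = malloc(12) -> a = 0; heap: [0-11 ALLOC][12-59 FREE]
Op 2: free(a) -> (freed a); heap: [0-59 FREE]
Op 3: b = malloc(17) -> b = 0; heap: [0-16 ALLOC][17-59 FREE]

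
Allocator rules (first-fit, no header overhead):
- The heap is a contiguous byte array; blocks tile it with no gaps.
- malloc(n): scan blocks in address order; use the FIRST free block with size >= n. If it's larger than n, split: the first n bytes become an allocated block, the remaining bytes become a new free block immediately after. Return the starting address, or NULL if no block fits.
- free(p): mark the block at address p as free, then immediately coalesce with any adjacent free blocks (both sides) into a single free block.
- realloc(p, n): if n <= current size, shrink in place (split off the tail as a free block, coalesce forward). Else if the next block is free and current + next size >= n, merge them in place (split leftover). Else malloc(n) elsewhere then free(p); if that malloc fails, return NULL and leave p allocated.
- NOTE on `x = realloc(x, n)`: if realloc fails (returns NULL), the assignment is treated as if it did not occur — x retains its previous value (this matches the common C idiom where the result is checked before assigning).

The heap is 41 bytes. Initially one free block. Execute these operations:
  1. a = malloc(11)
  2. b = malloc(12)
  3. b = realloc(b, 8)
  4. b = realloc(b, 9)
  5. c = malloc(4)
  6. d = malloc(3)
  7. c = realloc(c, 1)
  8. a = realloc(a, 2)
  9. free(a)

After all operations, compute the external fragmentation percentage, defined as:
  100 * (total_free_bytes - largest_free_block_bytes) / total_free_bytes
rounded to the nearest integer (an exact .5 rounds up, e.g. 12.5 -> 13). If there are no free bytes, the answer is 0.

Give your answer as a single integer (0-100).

Op 1: a = malloc(11) -> a = 0; heap: [0-10 ALLOC][11-40 FREE]
Op 2: b = malloc(12) -> b = 11; heap: [0-10 ALLOC][11-22 ALLOC][23-40 FREE]
Op 3: b = realloc(b, 8) -> b = 11; heap: [0-10 ALLOC][11-18 ALLOC][19-40 FREE]
Op 4: b = realloc(b, 9) -> b = 11; heap: [0-10 ALLOC][11-19 ALLOC][20-40 FREE]
Op 5: c = malloc(4) -> c = 20; heap: [0-10 ALLOC][11-19 ALLOC][20-23 ALLOC][24-40 FREE]
Op 6: d = malloc(3) -> d = 24; heap: [0-10 ALLOC][11-19 ALLOC][20-23 ALLOC][24-26 ALLOC][27-40 FREE]
Op 7: c = realloc(c, 1) -> c = 20; heap: [0-10 ALLOC][11-19 ALLOC][20-20 ALLOC][21-23 FREE][24-26 ALLOC][27-40 FREE]
Op 8: a = realloc(a, 2) -> a = 0; heap: [0-1 ALLOC][2-10 FREE][11-19 ALLOC][20-20 ALLOC][21-23 FREE][24-26 ALLOC][27-40 FREE]
Op 9: free(a) -> (freed a); heap: [0-10 FREE][11-19 ALLOC][20-20 ALLOC][21-23 FREE][24-26 ALLOC][27-40 FREE]
Free blocks: [11 3 14] total_free=28 largest=14 -> 100*(28-14)/28 = 1400/28 = 50

Answer: 50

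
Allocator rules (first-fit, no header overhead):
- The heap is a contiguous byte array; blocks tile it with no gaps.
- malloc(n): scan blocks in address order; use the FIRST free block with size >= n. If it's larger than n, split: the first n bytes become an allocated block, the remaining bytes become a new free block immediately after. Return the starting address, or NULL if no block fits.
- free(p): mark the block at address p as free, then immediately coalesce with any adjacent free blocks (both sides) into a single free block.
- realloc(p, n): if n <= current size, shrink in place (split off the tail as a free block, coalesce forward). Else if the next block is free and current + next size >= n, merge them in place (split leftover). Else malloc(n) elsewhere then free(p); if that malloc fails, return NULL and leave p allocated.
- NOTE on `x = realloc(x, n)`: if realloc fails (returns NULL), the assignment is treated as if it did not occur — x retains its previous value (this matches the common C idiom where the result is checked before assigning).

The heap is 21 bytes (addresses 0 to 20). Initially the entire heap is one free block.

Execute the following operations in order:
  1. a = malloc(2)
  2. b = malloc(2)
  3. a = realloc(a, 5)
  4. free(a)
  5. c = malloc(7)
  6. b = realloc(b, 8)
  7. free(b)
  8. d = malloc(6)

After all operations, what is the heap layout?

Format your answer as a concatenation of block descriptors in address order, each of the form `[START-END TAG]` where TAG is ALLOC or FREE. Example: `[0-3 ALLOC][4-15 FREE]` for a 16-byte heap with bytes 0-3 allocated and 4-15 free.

Answer: [0-3 FREE][4-10 ALLOC][11-16 ALLOC][17-20 FREE]

Derivation:
Op 1: a = malloc(2) -> a = 0; heap: [0-1 ALLOC][2-20 FREE]
Op 2: b = malloc(2) -> b = 2; heap: [0-1 ALLOC][2-3 ALLOC][4-20 FREE]
Op 3: a = realloc(a, 5) -> a = 4; heap: [0-1 FREE][2-3 ALLOC][4-8 ALLOC][9-20 FREE]
Op 4: free(a) -> (freed a); heap: [0-1 FREE][2-3 ALLOC][4-20 FREE]
Op 5: c = malloc(7) -> c = 4; heap: [0-1 FREE][2-3 ALLOC][4-10 ALLOC][11-20 FREE]
Op 6: b = realloc(b, 8) -> b = 11; heap: [0-3 FREE][4-10 ALLOC][11-18 ALLOC][19-20 FREE]
Op 7: free(b) -> (freed b); heap: [0-3 FREE][4-10 ALLOC][11-20 FREE]
Op 8: d = malloc(6) -> d = 11; heap: [0-3 FREE][4-10 ALLOC][11-16 ALLOC][17-20 FREE]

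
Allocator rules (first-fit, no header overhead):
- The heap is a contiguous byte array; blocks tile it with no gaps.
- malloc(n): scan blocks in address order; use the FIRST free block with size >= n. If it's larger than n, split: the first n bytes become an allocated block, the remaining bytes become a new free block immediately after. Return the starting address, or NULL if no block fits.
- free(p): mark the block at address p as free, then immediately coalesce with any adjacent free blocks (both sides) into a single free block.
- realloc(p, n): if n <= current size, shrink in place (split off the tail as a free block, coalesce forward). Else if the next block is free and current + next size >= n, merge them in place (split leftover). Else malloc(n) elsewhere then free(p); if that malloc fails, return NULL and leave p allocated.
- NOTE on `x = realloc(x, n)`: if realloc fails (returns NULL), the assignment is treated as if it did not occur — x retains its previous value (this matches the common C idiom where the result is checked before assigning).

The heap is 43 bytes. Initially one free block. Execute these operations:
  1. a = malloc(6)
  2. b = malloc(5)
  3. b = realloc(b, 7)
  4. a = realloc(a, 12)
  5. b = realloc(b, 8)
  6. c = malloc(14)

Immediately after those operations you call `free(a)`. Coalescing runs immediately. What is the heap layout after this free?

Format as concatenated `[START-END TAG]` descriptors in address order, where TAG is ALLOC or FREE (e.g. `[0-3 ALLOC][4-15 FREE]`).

Answer: [0-24 FREE][25-32 ALLOC][33-42 FREE]

Derivation:
Op 1: a = malloc(6) -> a = 0; heap: [0-5 ALLOC][6-42 FREE]
Op 2: b = malloc(5) -> b = 6; heap: [0-5 ALLOC][6-10 ALLOC][11-42 FREE]
Op 3: b = realloc(b, 7) -> b = 6; heap: [0-5 ALLOC][6-12 ALLOC][13-42 FREE]
Op 4: a = realloc(a, 12) -> a = 13; heap: [0-5 FREE][6-12 ALLOC][13-24 ALLOC][25-42 FREE]
Op 5: b = realloc(b, 8) -> b = 25; heap: [0-12 FREE][13-24 ALLOC][25-32 ALLOC][33-42 FREE]
Op 6: c = malloc(14) -> c = NULL; heap: [0-12 FREE][13-24 ALLOC][25-32 ALLOC][33-42 FREE]
free(a): a = 13 -> block [13-24 ALLOC]; mark free, coalesce with adjacent free neighbors -> [0-24 FREE][25-32 ALLOC][33-42 FREE]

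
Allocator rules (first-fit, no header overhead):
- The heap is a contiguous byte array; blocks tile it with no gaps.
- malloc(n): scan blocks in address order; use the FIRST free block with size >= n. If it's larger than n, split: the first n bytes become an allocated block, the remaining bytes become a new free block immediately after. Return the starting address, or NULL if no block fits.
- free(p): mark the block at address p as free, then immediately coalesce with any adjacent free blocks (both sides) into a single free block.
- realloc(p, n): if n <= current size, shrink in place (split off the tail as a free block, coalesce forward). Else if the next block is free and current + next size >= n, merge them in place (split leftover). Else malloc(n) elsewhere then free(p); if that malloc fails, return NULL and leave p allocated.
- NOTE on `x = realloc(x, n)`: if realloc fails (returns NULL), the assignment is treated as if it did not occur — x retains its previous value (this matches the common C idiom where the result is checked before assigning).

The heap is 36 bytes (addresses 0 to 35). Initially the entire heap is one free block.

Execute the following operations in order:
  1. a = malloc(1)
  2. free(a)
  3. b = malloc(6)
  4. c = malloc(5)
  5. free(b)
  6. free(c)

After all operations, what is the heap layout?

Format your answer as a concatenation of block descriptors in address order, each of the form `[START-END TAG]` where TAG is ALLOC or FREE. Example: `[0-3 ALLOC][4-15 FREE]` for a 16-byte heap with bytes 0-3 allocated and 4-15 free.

Op 1: a = malloc(1) -> a = 0; heap: [0-0 ALLOC][1-35 FREE]
Op 2: free(a) -> (freed a); heap: [0-35 FREE]
Op 3: b = malloc(6) -> b = 0; heap: [0-5 ALLOC][6-35 FREE]
Op 4: c = malloc(5) -> c = 6; heap: [0-5 ALLOC][6-10 ALLOC][11-35 FREE]
Op 5: free(b) -> (freed b); heap: [0-5 FREE][6-10 ALLOC][11-35 FREE]
Op 6: free(c) -> (freed c); heap: [0-35 FREE]

Answer: [0-35 FREE]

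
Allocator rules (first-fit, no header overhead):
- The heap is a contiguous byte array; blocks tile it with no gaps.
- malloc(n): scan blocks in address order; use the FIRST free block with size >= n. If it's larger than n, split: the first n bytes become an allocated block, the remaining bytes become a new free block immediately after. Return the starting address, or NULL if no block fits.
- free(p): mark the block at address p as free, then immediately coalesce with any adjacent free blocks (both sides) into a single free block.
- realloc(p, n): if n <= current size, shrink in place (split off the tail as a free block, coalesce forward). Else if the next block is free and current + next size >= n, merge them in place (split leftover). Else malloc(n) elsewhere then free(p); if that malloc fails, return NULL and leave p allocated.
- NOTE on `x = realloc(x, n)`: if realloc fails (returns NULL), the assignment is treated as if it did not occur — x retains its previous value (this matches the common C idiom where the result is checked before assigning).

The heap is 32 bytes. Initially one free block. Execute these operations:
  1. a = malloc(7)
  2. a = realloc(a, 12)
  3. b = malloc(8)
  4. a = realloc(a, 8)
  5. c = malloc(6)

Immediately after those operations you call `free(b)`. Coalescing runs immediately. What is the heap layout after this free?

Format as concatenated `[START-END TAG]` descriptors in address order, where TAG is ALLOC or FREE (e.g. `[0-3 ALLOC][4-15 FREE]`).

Op 1: a = malloc(7) -> a = 0; heap: [0-6 ALLOC][7-31 FREE]
Op 2: a = realloc(a, 12) -> a = 0; heap: [0-11 ALLOC][12-31 FREE]
Op 3: b = malloc(8) -> b = 12; heap: [0-11 ALLOC][12-19 ALLOC][20-31 FREE]
Op 4: a = realloc(a, 8) -> a = 0; heap: [0-7 ALLOC][8-11 FREE][12-19 ALLOC][20-31 FREE]
Op 5: c = malloc(6) -> c = 20; heap: [0-7 ALLOC][8-11 FREE][12-19 ALLOC][20-25 ALLOC][26-31 FREE]
free(b): b = 12 -> block [12-19 ALLOC]; mark free, coalesce with adjacent free neighbors -> [0-7 ALLOC][8-19 FREE][20-25 ALLOC][26-31 FREE]

Answer: [0-7 ALLOC][8-19 FREE][20-25 ALLOC][26-31 FREE]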